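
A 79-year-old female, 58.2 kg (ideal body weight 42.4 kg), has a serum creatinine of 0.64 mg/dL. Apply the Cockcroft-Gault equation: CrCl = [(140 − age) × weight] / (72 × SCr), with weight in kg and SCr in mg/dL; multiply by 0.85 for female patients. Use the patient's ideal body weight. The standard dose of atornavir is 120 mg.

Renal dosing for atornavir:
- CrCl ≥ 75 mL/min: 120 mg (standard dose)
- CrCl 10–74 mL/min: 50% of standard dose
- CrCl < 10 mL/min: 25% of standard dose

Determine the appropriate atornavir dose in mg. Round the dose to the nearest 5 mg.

60 mg

CrCl = (140 − 79) × 42.4 / (72 × 0.64) × 0.85 = 2586.4 / 46.08 × 0.85 ≈ 47.7 mL/min
CrCl ≈ 48 mL/min → bracket 10–74 mL/min.
50% of 120 mg = 60 mg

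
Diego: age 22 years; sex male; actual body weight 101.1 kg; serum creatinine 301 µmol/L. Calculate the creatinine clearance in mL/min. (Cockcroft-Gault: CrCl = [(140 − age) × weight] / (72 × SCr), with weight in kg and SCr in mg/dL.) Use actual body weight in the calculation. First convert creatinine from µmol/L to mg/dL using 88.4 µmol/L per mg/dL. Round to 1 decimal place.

48.7 mL/min

SCr = 301 / 88.4 = 3.405 mg/dL
CrCl = (140 − 22) × 101.1 / (72 × 3.405) = 11929.8 / 245.16 ≈ 48.7 mL/min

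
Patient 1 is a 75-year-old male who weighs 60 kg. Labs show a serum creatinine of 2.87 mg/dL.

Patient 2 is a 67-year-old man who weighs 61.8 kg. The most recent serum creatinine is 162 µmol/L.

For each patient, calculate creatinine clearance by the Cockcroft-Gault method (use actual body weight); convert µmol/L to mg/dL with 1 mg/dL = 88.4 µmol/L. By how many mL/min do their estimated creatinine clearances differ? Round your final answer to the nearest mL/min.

15 mL/min

Patient 1: CrCl = (140 − 75) × 60 / (72 × 2.87) = 3900.0 / 206.64 ≈ 18.9 mL/min
Patient 2: SCr = 162 / 88.4 = 1.833 mg/dL
Patient 2: CrCl = (140 − 67) × 61.8 / (72 × 1.833) = 4511.4 / 131.98 ≈ 34.2 mL/min
|18.9 − 34.2| = 15.3 mL/min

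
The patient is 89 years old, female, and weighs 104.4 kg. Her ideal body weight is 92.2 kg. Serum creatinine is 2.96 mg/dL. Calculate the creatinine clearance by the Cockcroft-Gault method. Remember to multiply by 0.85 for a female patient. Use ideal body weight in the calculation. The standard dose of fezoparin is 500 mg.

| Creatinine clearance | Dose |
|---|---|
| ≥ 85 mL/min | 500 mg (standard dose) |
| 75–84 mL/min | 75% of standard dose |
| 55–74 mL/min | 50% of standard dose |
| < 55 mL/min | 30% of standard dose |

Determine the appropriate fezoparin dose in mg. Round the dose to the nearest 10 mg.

CrCl = (140 − 89) × 92.2 / (72 × 2.96) × 0.85 = 4702.2 / 213.12 × 0.85 ≈ 18.8 mL/min
CrCl ≈ 19 mL/min → bracket < 55 mL/min.
30% of 500 mg = 150 mg

150 mg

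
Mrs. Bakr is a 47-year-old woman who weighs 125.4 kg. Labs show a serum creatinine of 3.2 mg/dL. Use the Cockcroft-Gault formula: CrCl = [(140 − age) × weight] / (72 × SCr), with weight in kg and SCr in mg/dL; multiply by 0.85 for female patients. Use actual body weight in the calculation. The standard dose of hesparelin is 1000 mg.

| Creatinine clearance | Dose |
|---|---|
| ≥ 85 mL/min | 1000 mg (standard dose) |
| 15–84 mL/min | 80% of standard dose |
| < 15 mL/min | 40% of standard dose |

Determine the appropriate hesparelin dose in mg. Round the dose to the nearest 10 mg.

800 mg

CrCl = (140 − 47) × 125.4 / (72 × 3.2) × 0.85 = 11662.2 / 230.40 × 0.85 ≈ 43.0 mL/min
CrCl ≈ 43 mL/min → bracket 15–84 mL/min.
80% of 1000 mg = 800 mg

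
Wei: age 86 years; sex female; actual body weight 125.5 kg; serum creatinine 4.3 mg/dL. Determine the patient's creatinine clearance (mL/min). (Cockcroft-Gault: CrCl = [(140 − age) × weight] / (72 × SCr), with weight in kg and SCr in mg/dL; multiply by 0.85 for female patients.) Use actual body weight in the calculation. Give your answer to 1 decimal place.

18.6 mL/min

CrCl = (140 − 86) × 125.5 / (72 × 4.3) × 0.85 = 6777.0 / 309.60 × 0.85 ≈ 18.6 mL/min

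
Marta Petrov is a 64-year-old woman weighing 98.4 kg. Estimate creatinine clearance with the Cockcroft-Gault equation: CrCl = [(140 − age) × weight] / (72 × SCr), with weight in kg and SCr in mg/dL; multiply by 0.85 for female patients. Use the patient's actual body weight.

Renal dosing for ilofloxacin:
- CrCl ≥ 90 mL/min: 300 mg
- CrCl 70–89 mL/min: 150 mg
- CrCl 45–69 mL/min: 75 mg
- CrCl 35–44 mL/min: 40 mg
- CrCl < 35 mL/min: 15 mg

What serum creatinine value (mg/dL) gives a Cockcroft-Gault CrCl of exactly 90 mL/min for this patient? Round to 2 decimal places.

0.98 mg/dL

Standard dose requires CrCl ≥ 90 mL/min.
Set (140 − 64) × 98.4 × 0.85 / (72 × SCr) = 90
SCr = (140 − 64) × 98.4 × 0.85 / (72 × 90) = 0.981 mg/dL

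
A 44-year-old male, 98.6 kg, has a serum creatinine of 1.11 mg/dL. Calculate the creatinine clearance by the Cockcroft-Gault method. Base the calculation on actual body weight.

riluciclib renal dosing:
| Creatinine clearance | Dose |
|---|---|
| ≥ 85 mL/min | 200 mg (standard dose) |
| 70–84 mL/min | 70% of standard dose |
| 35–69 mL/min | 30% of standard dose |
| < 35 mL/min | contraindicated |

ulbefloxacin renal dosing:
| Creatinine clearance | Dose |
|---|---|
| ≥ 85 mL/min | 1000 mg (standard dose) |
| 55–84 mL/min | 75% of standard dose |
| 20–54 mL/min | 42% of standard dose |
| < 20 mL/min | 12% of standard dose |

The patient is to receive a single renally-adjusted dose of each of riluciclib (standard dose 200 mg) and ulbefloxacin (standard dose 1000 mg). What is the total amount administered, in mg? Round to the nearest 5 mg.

CrCl = (140 − 44) × 98.6 / (72 × 1.11) = 9465.6 / 79.92 ≈ 118.4 mL/min
CrCl ≈ 118 mL/min.
riluciclib: ≥ 85 mL/min → 100% of 200 mg = 200 mg.
ulbefloxacin: ≥ 85 mL/min → 100% of 1000 mg = 1000 mg.
Total = 200 + 1000 = 1200 mg.

1200 mg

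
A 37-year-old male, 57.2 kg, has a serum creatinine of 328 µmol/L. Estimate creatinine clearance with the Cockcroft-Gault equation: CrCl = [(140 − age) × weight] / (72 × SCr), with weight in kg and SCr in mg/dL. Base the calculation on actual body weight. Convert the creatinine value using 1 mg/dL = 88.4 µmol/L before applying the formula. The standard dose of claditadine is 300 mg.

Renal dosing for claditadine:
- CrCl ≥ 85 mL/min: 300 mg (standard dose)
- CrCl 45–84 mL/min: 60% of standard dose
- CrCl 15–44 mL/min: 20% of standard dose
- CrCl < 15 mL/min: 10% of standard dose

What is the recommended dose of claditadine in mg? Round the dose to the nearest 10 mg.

60 mg

SCr = 328 / 88.4 = 3.71 mg/dL
CrCl = (140 − 37) × 57.2 / (72 × 3.71) = 5891.6 / 267.12 ≈ 22.1 mL/min
CrCl ≈ 22 mL/min → bracket 15–44 mL/min.
20% of 300 mg = 60 mg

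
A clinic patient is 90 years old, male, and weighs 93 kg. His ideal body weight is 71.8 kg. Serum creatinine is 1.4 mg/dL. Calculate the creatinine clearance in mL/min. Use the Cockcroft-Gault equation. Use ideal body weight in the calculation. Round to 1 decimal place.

CrCl = (140 − 90) × 71.8 / (72 × 1.4) = 3590.0 / 100.80 ≈ 35.6 mL/min

35.6 mL/min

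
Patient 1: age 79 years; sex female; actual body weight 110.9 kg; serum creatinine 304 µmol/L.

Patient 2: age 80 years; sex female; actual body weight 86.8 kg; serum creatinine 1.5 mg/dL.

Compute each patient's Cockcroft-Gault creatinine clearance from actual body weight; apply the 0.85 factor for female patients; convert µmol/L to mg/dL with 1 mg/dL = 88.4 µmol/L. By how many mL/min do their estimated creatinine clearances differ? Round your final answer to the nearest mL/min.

18 mL/min

Patient 1: SCr = 304 / 88.4 = 3.439 mg/dL
Patient 1: CrCl = (140 − 79) × 110.9 / (72 × 3.439) × 0.85 = 6764.9 / 247.61 × 0.85 ≈ 23.2 mL/min
Patient 2: CrCl = (140 − 80) × 86.8 / (72 × 1.5) × 0.85 = 5208.0 / 108.00 × 0.85 ≈ 41.0 mL/min
|23.2 − 41.0| = 17.8 mL/min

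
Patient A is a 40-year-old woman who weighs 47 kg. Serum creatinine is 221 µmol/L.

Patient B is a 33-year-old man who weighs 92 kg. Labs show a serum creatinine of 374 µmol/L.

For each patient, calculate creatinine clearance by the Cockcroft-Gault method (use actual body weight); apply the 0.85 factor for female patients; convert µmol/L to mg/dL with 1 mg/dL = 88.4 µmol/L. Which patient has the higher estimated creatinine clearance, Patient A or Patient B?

Patient B

Patient A: SCr = 221 / 88.4 = 2.5 mg/dL
Patient A: CrCl = (140 − 40) × 47 / (72 × 2.5) × 0.85 = 4700.0 / 180.00 × 0.85 ≈ 22.2 mL/min
Patient B: SCr = 374 / 88.4 = 4.231 mg/dL
Patient B: CrCl = (140 − 33) × 92 / (72 × 4.231) = 9844.0 / 304.63 ≈ 32.3 mL/min
22.2 vs 32.3 mL/min → Patient B is higher.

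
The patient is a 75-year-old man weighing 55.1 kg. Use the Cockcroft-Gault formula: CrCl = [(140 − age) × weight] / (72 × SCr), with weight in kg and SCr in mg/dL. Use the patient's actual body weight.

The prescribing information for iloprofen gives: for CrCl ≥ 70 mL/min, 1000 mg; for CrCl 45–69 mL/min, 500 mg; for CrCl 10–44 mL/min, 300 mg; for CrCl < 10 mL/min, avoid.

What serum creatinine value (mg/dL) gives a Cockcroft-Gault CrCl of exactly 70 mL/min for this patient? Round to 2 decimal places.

Standard dose requires CrCl ≥ 70 mL/min.
Set (140 − 75) × 55.1 / (72 × SCr) = 70
SCr = (140 − 75) × 55.1 / (72 × 70) = 0.711 mg/dL

0.71 mg/dL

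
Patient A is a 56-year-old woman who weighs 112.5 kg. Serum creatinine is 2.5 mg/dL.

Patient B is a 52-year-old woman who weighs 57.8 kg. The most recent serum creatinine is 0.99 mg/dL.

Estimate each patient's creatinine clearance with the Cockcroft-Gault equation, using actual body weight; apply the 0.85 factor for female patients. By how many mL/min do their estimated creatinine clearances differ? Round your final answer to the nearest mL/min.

16 mL/min

Patient A: CrCl = (140 − 56) × 112.5 / (72 × 2.5) × 0.85 = 9450.0 / 180.00 × 0.85 ≈ 44.6 mL/min
Patient B: CrCl = (140 − 52) × 57.8 / (72 × 0.99) × 0.85 = 5086.4 / 71.28 × 0.85 ≈ 60.7 mL/min
|44.6 − 60.7| = 16.1 mL/min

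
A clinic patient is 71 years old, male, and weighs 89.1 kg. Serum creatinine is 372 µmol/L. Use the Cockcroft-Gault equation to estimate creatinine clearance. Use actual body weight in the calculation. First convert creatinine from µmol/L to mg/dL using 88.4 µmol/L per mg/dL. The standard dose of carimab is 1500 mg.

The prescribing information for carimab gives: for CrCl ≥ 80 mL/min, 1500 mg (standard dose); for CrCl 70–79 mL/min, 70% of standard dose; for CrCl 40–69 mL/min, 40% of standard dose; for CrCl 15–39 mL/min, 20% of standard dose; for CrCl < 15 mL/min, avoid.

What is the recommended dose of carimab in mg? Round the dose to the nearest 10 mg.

SCr = 372 / 88.4 = 4.208 mg/dL
CrCl = (140 − 71) × 89.1 / (72 × 4.208) = 6147.9 / 302.98 ≈ 20.3 mL/min
CrCl ≈ 20 mL/min → bracket 15–39 mL/min.
20% of 1500 mg = 300 mg

300 mg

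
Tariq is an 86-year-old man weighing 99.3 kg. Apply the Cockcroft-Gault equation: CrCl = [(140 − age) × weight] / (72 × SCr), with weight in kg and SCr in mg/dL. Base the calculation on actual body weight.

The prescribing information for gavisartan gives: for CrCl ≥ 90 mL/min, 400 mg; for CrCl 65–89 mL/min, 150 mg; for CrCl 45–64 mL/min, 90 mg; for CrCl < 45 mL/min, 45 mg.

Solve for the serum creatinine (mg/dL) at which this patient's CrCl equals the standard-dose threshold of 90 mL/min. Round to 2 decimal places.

Standard dose requires CrCl ≥ 90 mL/min.
Set (140 − 86) × 99.3 / (72 × SCr) = 90
SCr = (140 − 86) × 99.3 / (72 × 90) = 0.828 mg/dL

0.83 mg/dL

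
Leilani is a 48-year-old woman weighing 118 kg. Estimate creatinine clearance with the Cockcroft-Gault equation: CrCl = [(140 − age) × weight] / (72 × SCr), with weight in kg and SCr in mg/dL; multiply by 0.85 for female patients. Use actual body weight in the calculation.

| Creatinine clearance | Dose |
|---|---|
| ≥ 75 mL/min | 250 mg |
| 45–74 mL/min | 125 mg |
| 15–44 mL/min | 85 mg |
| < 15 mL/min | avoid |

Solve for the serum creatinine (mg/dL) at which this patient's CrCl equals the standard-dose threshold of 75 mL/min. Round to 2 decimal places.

1.71 mg/dL

Standard dose requires CrCl ≥ 75 mL/min.
Set (140 − 48) × 118 × 0.85 / (72 × SCr) = 75
SCr = (140 − 48) × 118 × 0.85 / (72 × 75) = 1.709 mg/dL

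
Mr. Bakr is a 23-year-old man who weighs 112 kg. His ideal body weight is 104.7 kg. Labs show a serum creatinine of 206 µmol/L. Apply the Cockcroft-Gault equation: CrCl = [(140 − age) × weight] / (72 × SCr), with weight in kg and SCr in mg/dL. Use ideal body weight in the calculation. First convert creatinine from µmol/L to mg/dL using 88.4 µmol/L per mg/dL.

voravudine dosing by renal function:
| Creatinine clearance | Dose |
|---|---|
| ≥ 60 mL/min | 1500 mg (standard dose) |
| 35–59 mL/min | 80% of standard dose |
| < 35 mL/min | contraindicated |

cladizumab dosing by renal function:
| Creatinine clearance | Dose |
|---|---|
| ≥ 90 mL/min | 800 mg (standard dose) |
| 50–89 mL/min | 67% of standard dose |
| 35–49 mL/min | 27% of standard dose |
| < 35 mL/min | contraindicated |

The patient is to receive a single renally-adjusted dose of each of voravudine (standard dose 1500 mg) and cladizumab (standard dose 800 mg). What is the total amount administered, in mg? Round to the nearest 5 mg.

SCr = 206 / 88.4 = 2.33 mg/dL
CrCl = (140 − 23) × 104.7 / (72 × 2.33) = 12249.9 / 167.76 ≈ 73.0 mL/min
CrCl ≈ 73 mL/min.
voravudine: ≥ 60 mL/min → 100% of 1500 mg = 1500 mg.
cladizumab: 50–89 mL/min → 67% of 800 mg = 536 mg.
Total = 1500 + 536 = 2036 mg.

2035 mg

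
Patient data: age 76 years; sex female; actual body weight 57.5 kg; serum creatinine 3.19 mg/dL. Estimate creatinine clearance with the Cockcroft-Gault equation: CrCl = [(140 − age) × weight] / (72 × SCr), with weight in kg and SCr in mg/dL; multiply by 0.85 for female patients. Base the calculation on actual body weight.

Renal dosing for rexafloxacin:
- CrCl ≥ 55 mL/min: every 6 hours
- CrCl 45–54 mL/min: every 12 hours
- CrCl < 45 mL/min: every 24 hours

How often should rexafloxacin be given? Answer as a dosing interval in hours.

CrCl = (140 − 76) × 57.5 / (72 × 3.19) × 0.85 = 3680.0 / 229.68 × 0.85 ≈ 13.6 mL/min
CrCl ≈ 14 mL/min → bracket < 45 mL/min → every 24 hours.

every 24 hours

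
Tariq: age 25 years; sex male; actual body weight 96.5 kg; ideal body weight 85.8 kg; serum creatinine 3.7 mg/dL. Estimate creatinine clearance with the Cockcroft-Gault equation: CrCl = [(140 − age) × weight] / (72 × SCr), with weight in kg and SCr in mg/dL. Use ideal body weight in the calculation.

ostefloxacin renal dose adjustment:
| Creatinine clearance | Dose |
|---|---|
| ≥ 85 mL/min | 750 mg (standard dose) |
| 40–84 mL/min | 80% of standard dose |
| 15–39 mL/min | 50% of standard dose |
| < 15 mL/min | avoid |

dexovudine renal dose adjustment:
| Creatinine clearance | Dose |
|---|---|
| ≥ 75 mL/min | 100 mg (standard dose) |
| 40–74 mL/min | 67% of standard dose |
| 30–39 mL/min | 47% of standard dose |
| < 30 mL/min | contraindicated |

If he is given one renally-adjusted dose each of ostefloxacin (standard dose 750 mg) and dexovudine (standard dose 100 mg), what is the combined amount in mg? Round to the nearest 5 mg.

420 mg

CrCl = (140 − 25) × 85.8 / (72 × 3.7) = 9867.0 / 266.40 ≈ 37.0 mL/min
CrCl ≈ 37 mL/min.
ostefloxacin: 15–39 mL/min → 50% of 750 mg = 375 mg.
dexovudine: 30–39 mL/min → 47% of 100 mg = 47 mg.
Total = 375 + 47 = 422 mg.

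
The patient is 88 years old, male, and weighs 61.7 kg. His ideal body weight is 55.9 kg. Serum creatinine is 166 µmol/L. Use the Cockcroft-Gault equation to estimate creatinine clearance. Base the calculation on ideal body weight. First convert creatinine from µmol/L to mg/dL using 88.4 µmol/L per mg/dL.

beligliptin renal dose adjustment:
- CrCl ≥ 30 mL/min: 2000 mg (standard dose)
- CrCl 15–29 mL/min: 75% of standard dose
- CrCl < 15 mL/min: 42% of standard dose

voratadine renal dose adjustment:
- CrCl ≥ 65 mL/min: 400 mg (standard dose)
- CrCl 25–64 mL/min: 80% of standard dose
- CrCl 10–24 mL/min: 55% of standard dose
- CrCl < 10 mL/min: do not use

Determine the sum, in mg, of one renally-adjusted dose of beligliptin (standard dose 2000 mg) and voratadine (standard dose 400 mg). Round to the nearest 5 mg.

SCr = 166 / 88.4 = 1.878 mg/dL
CrCl = (140 − 88) × 55.9 / (72 × 1.878) = 2906.8 / 135.22 ≈ 21.5 mL/min
CrCl ≈ 21 mL/min.
beligliptin: 15–29 mL/min → 75% of 2000 mg = 1500 mg.
voratadine: 10–24 mL/min → 55% of 400 mg = 220 mg.
Total = 1500 + 220 = 1720 mg.

1720 mg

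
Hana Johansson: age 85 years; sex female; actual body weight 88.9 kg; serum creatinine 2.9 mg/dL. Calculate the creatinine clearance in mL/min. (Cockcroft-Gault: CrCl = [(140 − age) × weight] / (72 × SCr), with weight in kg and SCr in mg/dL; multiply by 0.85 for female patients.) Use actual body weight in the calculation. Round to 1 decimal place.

CrCl = (140 − 85) × 88.9 / (72 × 2.9) × 0.85 = 4889.5 / 208.80 × 0.85 ≈ 19.9 mL/min

19.9 mL/min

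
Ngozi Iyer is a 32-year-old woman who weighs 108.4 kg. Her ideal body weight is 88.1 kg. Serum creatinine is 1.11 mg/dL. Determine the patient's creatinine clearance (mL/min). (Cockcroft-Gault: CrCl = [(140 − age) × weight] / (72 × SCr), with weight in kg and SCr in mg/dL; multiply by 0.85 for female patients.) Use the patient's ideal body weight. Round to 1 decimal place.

101.2 mL/min

CrCl = (140 − 32) × 88.1 / (72 × 1.11) × 0.85 = 9514.8 / 79.92 × 0.85 ≈ 101.2 mL/min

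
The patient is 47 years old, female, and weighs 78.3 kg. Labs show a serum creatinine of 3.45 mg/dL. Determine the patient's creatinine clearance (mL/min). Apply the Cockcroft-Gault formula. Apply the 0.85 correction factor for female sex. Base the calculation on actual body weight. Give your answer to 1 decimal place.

24.9 mL/min

CrCl = (140 − 47) × 78.3 / (72 × 3.45) × 0.85 = 7281.9 / 248.40 × 0.85 ≈ 24.9 mL/min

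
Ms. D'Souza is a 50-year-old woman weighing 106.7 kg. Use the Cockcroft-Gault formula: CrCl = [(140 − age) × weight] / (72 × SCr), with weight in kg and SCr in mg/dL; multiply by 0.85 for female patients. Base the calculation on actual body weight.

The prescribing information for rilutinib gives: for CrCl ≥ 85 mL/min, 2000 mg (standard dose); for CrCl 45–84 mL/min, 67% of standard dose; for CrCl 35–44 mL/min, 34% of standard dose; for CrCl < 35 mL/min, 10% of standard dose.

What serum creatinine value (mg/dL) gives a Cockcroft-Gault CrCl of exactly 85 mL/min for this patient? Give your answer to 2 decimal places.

Standard dose requires CrCl ≥ 85 mL/min.
Set (140 − 50) × 106.7 × 0.85 / (72 × SCr) = 85
SCr = (140 − 50) × 106.7 × 0.85 / (72 × 85) = 1.334 mg/dL

1.33 mg/dL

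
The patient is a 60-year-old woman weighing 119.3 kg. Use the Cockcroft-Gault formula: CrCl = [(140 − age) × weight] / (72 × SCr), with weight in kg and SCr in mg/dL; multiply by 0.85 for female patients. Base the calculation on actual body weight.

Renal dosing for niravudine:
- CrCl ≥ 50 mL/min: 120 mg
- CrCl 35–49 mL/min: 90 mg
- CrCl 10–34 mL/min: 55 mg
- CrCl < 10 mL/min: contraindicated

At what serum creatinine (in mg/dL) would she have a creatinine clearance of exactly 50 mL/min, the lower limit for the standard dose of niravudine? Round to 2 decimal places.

2.25 mg/dL

Standard dose requires CrCl ≥ 50 mL/min.
Set (140 − 60) × 119.3 × 0.85 / (72 × SCr) = 50
SCr = (140 − 60) × 119.3 × 0.85 / (72 × 50) = 2.253 mg/dL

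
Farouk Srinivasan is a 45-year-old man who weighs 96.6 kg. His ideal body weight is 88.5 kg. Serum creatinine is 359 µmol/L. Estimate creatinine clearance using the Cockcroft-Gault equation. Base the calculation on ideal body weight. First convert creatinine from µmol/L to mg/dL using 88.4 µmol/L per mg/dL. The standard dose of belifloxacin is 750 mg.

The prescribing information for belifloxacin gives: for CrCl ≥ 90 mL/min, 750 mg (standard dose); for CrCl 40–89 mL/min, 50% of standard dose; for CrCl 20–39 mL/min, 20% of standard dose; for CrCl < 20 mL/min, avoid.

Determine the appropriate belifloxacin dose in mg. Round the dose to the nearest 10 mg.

SCr = 359 / 88.4 = 4.061 mg/dL
CrCl = (140 − 45) × 88.5 / (72 × 4.061) = 8407.5 / 292.39 ≈ 28.8 mL/min
CrCl ≈ 29 mL/min → bracket 20–39 mL/min.
20% of 750 mg = 150 mg

150 mg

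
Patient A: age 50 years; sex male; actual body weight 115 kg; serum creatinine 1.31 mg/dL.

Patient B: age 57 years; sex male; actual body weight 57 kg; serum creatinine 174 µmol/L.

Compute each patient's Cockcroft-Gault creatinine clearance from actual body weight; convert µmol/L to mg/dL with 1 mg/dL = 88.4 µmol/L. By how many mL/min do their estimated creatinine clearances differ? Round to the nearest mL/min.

76 mL/min

Patient A: CrCl = (140 − 50) × 115 / (72 × 1.31) = 10350.0 / 94.32 ≈ 109.7 mL/min
Patient B: SCr = 174 / 88.4 = 1.968 mg/dL
Patient B: CrCl = (140 − 57) × 57 / (72 × 1.968) = 4731.0 / 141.70 ≈ 33.4 mL/min
|109.7 − 33.4| = 76.3 mL/min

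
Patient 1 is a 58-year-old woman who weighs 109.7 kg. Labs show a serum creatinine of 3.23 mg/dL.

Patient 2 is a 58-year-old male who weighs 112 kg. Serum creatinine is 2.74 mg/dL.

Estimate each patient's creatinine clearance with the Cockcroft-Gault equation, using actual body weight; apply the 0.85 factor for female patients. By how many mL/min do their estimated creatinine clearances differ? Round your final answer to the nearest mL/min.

Patient 1: CrCl = (140 − 58) × 109.7 / (72 × 3.23) × 0.85 = 8995.4 / 232.56 × 0.85 ≈ 32.9 mL/min
Patient 2: CrCl = (140 − 58) × 112 / (72 × 2.74) = 9184.0 / 197.28 ≈ 46.6 mL/min
|32.9 − 46.6| = 13.7 mL/min

14 mL/min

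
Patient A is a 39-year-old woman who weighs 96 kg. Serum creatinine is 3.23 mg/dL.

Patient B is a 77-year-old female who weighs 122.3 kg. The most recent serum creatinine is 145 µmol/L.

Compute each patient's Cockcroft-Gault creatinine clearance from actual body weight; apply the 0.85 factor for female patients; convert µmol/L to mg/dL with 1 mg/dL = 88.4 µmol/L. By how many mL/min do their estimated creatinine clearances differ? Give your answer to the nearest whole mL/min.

Patient A: CrCl = (140 − 39) × 96 / (72 × 3.23) × 0.85 = 9696.0 / 232.56 × 0.85 ≈ 35.4 mL/min
Patient B: SCr = 145 / 88.4 = 1.64 mg/dL
Patient B: CrCl = (140 − 77) × 122.3 / (72 × 1.64) × 0.85 = 7704.9 / 118.08 × 0.85 ≈ 55.5 mL/min
|35.4 − 55.5| = 20.1 mL/min

20 mL/min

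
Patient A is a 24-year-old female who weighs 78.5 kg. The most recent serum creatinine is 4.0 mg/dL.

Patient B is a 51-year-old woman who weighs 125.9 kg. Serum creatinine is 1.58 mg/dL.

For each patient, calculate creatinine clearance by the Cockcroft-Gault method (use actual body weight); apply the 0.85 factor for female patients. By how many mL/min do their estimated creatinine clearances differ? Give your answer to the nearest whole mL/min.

Patient A: CrCl = (140 − 24) × 78.5 / (72 × 4) × 0.85 = 9106.0 / 288.00 × 0.85 ≈ 26.9 mL/min
Patient B: CrCl = (140 − 51) × 125.9 / (72 × 1.58) × 0.85 = 11205.1 / 113.76 × 0.85 ≈ 83.7 mL/min
|26.9 − 83.7| = 56.8 mL/min

57 mL/min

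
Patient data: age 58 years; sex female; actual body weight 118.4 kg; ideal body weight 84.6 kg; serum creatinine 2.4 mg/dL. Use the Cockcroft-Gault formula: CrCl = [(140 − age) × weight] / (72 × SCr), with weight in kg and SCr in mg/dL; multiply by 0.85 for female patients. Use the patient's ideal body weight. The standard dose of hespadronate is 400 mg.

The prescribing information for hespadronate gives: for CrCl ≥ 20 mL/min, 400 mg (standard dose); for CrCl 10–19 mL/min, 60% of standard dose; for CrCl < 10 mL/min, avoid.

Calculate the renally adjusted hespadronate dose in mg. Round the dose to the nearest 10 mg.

400 mg

CrCl = (140 − 58) × 84.6 / (72 × 2.4) × 0.85 = 6937.2 / 172.80 × 0.85 ≈ 34.1 mL/min
CrCl ≈ 34 mL/min → bracket ≥ 20 mL/min.
100% of 400 mg = 400 mg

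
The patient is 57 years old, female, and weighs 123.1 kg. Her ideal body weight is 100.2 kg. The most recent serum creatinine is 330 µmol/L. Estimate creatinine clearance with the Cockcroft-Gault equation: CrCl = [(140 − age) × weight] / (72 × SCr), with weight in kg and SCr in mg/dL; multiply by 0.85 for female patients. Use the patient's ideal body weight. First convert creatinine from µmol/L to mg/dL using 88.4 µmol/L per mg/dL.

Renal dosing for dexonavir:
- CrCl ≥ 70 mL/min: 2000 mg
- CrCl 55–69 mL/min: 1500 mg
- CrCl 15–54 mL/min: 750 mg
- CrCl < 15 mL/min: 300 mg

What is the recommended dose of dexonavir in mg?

750 mg

SCr = 330 / 88.4 = 3.733 mg/dL
CrCl = (140 − 57) × 100.2 / (72 × 3.733) × 0.85 = 8316.6 / 268.78 × 0.85 ≈ 26.3 mL/min
CrCl ≈ 26 mL/min → bracket 15–54 mL/min.
Dose for this bracket: 750 mg.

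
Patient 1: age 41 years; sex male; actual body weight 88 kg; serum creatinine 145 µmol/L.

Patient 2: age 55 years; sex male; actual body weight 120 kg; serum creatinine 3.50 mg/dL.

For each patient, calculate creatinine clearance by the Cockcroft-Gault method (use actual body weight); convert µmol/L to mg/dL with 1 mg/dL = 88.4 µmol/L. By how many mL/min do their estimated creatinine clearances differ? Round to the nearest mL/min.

Patient 1: SCr = 145 / 88.4 = 1.64 mg/dL
Patient 1: CrCl = (140 − 41) × 88 / (72 × 1.64) = 8712.0 / 118.08 ≈ 73.8 mL/min
Patient 2: CrCl = (140 − 55) × 120 / (72 × 3.5) = 10200.0 / 252.00 ≈ 40.5 mL/min
|73.8 − 40.5| = 33.3 mL/min

33 mL/min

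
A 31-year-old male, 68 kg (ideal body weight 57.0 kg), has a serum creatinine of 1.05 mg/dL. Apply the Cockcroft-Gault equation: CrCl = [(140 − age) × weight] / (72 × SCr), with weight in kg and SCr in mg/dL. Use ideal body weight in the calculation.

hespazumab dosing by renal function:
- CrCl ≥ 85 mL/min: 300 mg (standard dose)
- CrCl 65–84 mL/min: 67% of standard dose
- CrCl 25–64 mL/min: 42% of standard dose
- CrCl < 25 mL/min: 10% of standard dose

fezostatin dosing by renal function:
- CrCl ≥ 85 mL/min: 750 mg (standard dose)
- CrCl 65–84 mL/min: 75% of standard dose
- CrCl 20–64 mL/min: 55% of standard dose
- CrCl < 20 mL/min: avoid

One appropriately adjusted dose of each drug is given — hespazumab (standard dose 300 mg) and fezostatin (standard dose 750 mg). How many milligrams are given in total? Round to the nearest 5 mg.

CrCl = (140 − 31) × 57 / (72 × 1.05) = 6213.0 / 75.60 ≈ 82.2 mL/min
CrCl ≈ 82 mL/min.
hespazumab: 65–84 mL/min → 67% of 300 mg = 201 mg.
fezostatin: 65–84 mL/min → 75% of 750 mg = 562.5 mg.
Total = 201 + 562.5 = 763.5 mg.

765 mg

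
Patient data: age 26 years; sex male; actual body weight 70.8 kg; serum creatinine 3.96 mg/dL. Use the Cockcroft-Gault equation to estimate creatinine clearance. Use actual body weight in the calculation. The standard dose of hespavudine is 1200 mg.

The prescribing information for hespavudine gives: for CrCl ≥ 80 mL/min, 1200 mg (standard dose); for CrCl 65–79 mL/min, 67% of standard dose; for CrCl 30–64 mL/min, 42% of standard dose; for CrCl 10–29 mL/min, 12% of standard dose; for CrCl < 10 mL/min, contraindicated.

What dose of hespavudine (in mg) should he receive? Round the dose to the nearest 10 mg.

140 mg

CrCl = (140 − 26) × 70.8 / (72 × 3.96) = 8071.2 / 285.12 ≈ 28.3 mL/min
CrCl ≈ 28 mL/min → bracket 10–29 mL/min.
12% of 1200 mg = 144 mg → 140 mg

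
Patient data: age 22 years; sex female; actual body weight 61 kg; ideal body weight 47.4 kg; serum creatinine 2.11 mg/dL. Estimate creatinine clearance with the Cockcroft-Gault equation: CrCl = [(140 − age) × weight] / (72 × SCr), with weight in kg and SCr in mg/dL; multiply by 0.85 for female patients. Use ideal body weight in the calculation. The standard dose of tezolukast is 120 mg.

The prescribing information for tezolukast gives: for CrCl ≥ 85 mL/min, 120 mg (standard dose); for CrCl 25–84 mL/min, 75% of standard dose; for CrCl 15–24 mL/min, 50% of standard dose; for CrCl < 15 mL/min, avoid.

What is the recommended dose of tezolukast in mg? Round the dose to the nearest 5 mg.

CrCl = (140 − 22) × 47.4 / (72 × 2.11) × 0.85 = 5593.2 / 151.92 × 0.85 ≈ 31.3 mL/min
CrCl ≈ 31 mL/min → bracket 25–84 mL/min.
75% of 120 mg = 90 mg

90 mg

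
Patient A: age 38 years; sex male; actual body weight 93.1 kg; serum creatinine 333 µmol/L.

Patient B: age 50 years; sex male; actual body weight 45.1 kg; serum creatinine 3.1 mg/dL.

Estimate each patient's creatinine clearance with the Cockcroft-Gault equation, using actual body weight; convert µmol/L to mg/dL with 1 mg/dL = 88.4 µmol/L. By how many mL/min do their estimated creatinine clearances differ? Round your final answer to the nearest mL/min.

17 mL/min

Patient A: SCr = 333 / 88.4 = 3.767 mg/dL
Patient A: CrCl = (140 − 38) × 93.1 / (72 × 3.767) = 9496.2 / 271.22 ≈ 35.0 mL/min
Patient B: CrCl = (140 − 50) × 45.1 / (72 × 3.1) = 4059.0 / 223.20 ≈ 18.2 mL/min
|35.0 − 18.2| = 16.8 mL/min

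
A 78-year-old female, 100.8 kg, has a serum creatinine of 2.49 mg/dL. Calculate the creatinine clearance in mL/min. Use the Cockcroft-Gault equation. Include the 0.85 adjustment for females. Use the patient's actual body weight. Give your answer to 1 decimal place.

29.6 mL/min

CrCl = (140 − 78) × 100.8 / (72 × 2.49) × 0.85 = 6249.6 / 179.28 × 0.85 ≈ 29.6 mL/min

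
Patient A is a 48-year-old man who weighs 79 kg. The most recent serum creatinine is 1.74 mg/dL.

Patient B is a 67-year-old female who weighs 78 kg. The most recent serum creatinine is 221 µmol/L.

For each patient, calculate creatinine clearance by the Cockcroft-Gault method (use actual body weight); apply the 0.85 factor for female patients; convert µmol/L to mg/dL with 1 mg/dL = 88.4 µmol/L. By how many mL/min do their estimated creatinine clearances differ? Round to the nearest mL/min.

31 mL/min

Patient A: CrCl = (140 − 48) × 79 / (72 × 1.74) = 7268.0 / 125.28 ≈ 58.0 mL/min
Patient B: SCr = 221 / 88.4 = 2.5 mg/dL
Patient B: CrCl = (140 − 67) × 78 / (72 × 2.5) × 0.85 = 5694.0 / 180.00 × 0.85 ≈ 26.9 mL/min
|58.0 − 26.9| = 31.1 mL/min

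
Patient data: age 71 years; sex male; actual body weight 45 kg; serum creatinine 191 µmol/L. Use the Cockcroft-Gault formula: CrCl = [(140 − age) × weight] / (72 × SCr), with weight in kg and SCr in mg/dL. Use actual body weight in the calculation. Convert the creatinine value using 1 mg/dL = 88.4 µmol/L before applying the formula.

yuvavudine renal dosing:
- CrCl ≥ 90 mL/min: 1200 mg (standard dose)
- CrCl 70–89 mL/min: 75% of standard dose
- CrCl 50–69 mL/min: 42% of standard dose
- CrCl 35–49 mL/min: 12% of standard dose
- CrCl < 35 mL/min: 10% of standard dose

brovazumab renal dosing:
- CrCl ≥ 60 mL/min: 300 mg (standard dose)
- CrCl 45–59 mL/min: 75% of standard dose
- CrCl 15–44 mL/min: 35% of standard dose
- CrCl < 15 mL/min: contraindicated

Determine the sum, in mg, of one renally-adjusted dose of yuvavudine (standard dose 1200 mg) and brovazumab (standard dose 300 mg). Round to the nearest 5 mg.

225 mg

SCr = 191 / 88.4 = 2.161 mg/dL
CrCl = (140 − 71) × 45 / (72 × 2.161) = 3105.0 / 155.59 ≈ 20.0 mL/min
CrCl ≈ 20 mL/min.
yuvavudine: < 35 mL/min → 10% of 1200 mg = 120 mg.
brovazumab: 15–44 mL/min → 35% of 300 mg = 105 mg.
Total = 120 + 105 = 225 mg.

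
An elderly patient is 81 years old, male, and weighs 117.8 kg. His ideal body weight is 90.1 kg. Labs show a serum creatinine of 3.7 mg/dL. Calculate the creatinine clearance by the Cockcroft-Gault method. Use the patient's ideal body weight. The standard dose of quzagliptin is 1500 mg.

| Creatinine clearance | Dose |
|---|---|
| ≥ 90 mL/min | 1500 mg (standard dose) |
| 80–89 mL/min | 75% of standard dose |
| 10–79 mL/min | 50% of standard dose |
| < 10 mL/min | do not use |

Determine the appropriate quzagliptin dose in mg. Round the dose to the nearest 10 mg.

CrCl = (140 − 81) × 90.1 / (72 × 3.7) = 5315.9 / 266.40 ≈ 20.0 mL/min
CrCl ≈ 20 mL/min → bracket 10–79 mL/min.
50% of 1500 mg = 750 mg

750 mg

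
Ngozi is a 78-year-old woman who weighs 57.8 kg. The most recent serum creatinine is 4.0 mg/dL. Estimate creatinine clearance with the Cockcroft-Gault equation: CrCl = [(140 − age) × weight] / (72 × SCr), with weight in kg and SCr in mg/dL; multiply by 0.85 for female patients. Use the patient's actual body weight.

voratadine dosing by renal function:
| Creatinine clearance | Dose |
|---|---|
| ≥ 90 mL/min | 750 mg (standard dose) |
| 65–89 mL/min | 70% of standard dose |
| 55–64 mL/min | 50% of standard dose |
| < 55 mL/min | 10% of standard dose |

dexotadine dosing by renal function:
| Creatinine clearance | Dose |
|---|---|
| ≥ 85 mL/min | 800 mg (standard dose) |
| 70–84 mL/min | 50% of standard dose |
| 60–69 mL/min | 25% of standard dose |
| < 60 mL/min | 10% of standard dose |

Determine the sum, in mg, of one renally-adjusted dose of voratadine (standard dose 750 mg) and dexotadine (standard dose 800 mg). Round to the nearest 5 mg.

CrCl = (140 − 78) × 57.8 / (72 × 4) × 0.85 = 3583.6 / 288.00 × 0.85 ≈ 10.6 mL/min
CrCl ≈ 11 mL/min.
voratadine: < 55 mL/min → 10% of 750 mg = 75 mg.
dexotadine: < 60 mL/min → 10% of 800 mg = 80 mg.
Total = 75 + 80 = 155 mg.

155 mg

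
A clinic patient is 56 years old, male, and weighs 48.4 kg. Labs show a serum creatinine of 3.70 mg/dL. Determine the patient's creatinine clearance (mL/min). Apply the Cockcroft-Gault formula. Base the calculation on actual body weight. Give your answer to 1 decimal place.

CrCl = (140 − 56) × 48.4 / (72 × 3.7) = 4065.6 / 266.40 ≈ 15.3 mL/min

15.3 mL/min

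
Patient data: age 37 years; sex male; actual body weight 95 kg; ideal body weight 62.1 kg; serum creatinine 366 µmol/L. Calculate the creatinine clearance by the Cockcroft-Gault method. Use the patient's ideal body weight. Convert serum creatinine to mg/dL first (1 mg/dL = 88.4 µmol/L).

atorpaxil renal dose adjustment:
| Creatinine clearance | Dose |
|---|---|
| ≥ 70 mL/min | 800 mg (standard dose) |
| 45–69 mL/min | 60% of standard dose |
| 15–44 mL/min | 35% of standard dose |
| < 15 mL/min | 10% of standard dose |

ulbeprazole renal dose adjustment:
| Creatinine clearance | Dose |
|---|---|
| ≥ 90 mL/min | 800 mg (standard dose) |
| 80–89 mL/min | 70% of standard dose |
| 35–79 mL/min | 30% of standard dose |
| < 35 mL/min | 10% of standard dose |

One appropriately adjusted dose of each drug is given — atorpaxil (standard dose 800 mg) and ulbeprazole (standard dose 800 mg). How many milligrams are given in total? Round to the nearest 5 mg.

360 mg

SCr = 366 / 88.4 = 4.14 mg/dL
CrCl = (140 − 37) × 62.1 / (72 × 4.14) = 6396.3 / 298.08 ≈ 21.5 mL/min
CrCl ≈ 21 mL/min.
atorpaxil: 15–44 mL/min → 35% of 800 mg = 280 mg.
ulbeprazole: < 35 mL/min → 10% of 800 mg = 80 mg.
Total = 280 + 80 = 360 mg.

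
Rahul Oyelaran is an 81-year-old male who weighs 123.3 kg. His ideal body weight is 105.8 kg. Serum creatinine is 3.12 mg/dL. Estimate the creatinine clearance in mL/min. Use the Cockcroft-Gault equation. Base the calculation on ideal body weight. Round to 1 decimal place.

27.8 mL/min

CrCl = (140 − 81) × 105.8 / (72 × 3.12) = 6242.2 / 224.64 ≈ 27.8 mL/min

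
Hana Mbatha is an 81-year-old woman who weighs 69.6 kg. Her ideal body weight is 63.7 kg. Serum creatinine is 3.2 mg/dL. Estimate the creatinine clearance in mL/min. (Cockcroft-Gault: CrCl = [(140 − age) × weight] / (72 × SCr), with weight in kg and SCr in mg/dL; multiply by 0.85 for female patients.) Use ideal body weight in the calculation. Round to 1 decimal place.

CrCl = (140 − 81) × 63.7 / (72 × 3.2) × 0.85 = 3758.3 / 230.40 × 0.85 ≈ 13.9 mL/min

13.9 mL/min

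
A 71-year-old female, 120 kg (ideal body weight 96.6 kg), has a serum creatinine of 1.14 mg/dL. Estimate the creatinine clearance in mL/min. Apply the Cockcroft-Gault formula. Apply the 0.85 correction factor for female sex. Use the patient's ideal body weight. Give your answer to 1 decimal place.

CrCl = (140 − 71) × 96.6 / (72 × 1.14) × 0.85 = 6665.4 / 82.08 × 0.85 ≈ 69.0 mL/min

69.0 mL/min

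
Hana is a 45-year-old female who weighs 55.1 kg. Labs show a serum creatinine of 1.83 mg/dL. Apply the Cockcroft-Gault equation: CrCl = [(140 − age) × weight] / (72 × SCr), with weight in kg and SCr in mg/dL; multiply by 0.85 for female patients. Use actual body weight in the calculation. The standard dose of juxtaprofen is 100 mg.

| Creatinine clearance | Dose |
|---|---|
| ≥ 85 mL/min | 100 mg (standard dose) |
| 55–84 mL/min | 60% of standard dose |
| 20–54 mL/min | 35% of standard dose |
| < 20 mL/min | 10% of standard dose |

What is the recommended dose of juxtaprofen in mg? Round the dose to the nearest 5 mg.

CrCl = (140 − 45) × 55.1 / (72 × 1.83) × 0.85 = 5234.5 / 131.76 × 0.85 ≈ 33.8 mL/min
CrCl ≈ 34 mL/min → bracket 20–54 mL/min.
35% of 100 mg = 35 mg

35 mg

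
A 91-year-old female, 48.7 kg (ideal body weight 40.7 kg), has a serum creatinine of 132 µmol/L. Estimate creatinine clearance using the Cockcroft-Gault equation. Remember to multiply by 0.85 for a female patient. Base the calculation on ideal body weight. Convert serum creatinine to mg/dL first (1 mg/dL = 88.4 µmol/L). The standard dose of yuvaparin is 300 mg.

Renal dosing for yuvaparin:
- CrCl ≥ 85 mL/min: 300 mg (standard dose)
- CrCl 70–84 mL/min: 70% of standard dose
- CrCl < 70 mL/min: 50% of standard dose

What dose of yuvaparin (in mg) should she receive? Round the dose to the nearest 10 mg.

150 mg

SCr = 132 / 88.4 = 1.493 mg/dL
CrCl = (140 − 91) × 40.7 / (72 × 1.493) × 0.85 = 1994.3 / 107.50 × 0.85 ≈ 15.8 mL/min
CrCl ≈ 16 mL/min → bracket < 70 mL/min.
50% of 300 mg = 150 mg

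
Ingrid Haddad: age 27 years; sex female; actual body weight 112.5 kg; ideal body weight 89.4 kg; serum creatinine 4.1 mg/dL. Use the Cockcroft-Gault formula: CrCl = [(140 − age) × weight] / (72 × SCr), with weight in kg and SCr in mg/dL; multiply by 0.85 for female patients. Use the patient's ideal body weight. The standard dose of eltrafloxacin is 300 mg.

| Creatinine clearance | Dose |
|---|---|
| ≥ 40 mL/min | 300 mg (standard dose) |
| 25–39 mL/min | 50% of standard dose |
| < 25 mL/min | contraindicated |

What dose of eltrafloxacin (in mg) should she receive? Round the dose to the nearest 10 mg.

150 mg

CrCl = (140 − 27) × 89.4 / (72 × 4.1) × 0.85 = 10102.2 / 295.20 × 0.85 ≈ 29.1 mL/min
CrCl ≈ 29 mL/min → bracket 25–39 mL/min.
50% of 300 mg = 150 mg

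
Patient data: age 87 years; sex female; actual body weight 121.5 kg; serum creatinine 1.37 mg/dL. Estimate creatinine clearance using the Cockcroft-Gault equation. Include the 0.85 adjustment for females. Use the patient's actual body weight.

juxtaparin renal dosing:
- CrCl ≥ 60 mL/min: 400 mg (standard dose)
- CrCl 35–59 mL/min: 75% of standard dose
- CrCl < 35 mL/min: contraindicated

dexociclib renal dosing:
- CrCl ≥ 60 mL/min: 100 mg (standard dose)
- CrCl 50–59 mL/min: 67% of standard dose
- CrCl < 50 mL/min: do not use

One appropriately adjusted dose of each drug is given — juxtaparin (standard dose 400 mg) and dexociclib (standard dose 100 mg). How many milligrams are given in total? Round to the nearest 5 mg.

365 mg

CrCl = (140 − 87) × 121.5 / (72 × 1.37) × 0.85 = 6439.5 / 98.64 × 0.85 ≈ 55.5 mL/min
CrCl ≈ 55 mL/min.
juxtaparin: 35–59 mL/min → 75% of 400 mg = 300 mg.
dexociclib: 50–59 mL/min → 67% of 100 mg = 67 mg.
Total = 300 + 67 = 367 mg.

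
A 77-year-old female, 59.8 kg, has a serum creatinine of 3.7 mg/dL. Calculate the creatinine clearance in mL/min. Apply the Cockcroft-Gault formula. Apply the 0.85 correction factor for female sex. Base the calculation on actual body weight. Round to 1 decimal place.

12.0 mL/min

CrCl = (140 − 77) × 59.8 / (72 × 3.7) × 0.85 = 3767.4 / 266.40 × 0.85 ≈ 12.0 mL/min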